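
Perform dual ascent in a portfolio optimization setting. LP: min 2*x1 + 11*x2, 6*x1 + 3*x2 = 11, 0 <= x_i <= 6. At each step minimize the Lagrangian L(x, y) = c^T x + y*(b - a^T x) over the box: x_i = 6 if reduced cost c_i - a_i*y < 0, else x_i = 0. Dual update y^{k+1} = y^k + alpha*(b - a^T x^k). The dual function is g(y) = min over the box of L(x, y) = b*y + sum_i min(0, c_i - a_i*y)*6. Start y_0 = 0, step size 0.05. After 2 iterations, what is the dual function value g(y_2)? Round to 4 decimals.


Dual ascent for LP: min 2*x1 + 11*x2, 6*x1 + 3*x2 = 11, 0 <= x_i <= 6
Step 1: y^k = 0.0, reduced costs: (2.0, 11.0)
  x^k = (0.0, 0.0), subgradient = b - a^T x = 11.0
  y^{k+1} = 0.0 + 0.05*11.0 = 0.55
Step 2: y^k = 0.55, reduced costs: (-1.3, 9.35)
  x^k = (6.0, 0.0), subgradient = b - a^T x = -25.0
  y^{k+1} = 0.55 + 0.05*-25.0 = -0.7
Dual objective at y_2 = -0.7: reduced costs (6.2, 13.1), box minimizer x = (0.0, 0.0)
g(y_2) = b*y + (c1 - a1*y)*x1 + (c2 - a2*y)*x2 = 11*(-0.7) + 6.2*0.0 + 13.1*0.0 = -7.7 + 0.0 + 0.0 = -7.7


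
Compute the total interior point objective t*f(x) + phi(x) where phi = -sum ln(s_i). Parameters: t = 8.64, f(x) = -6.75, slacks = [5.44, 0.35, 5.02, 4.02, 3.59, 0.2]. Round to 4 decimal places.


Step 1: Compute log-barrier.
ln values: [1.6938, -1.0498, 1.6134, 1.3913, 1.2782, -1.6094]
phi = -(1.6938 - 1.0498 + 1.6134 + 1.3913 + 1.2782 - 1.6094) = -3.3174
Step 2: Compute augmented objective.
t*f(x) = 8.64*-6.75 = -58.32
Total = -58.32 - 3.3174 = -61.6374


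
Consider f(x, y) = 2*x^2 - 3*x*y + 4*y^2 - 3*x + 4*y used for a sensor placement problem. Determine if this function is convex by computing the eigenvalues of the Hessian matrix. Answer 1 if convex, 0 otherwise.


The Hessian of f(x,y) = 2*x^2 - 3*x*y + 4*y^2 - 3*x + 4*y is:
H = [[4, -3], [-3, 8]]
Trace = 4 + 8 = 12
Determinant = 4*8 - (-3)^2 = 23
Discriminant = (12)^2 - 4*23 = 52.0
Eigenvalues: lambda_1 = 2.3944, lambda_2 = 9.6056
The function is convex.

1


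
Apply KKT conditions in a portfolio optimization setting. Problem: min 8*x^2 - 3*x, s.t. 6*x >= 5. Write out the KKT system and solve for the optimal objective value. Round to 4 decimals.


Step 1: Try lambda = 0 (constraint inactive).
x_unc = 3/(2*8) = 0.1875
Check: 6*0.1875 = 1.125 < 5 -- violated!
Step 2: Constraint must be active: 6*x = 5
x* = 5/6 = 0.8333 (rounded; the exact value 5/6 is used below)
lambda = (2*8*(5/6) - 3)/6 = 1.7222
Step 3: Compute optimal value.
f(x*) = 8*(5/6)^2 - 3*(5/6) = 3.0556


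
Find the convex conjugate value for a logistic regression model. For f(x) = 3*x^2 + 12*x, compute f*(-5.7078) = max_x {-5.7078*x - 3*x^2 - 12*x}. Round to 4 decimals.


f*(y) = sup_x {y*x - a*x^2 - b*x} = sup_x {(y-b)*x - a*x^2}
FOC: (y - b) - 2a*x = 0 => x* = (y - b)/(2a)
x* = (-5.7078 - 12)/(2*3) = -2.9513
f*(-5.7078) = (y-b)^2/(4a) = (-5.7078 - 12)^2/(4*3)
= 313.5662/12 = 26.1305


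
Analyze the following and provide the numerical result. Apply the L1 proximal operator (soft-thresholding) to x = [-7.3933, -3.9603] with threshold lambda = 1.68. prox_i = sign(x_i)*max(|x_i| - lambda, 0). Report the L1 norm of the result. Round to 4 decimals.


Soft-thresholding with lambda = 1.68:
prox(-7.3933) = sign(-7.3933)*max(|-7.3933| - 1.68, 0) = -5.7133
prox(-3.9603) = sign(-3.9603)*max(|-3.9603| - 1.68, 0) = -2.2803
prox(x) = [-5.7133, -2.2803]
||prox(x)||_1 = 5.7133 + 2.2803 = 7.9936


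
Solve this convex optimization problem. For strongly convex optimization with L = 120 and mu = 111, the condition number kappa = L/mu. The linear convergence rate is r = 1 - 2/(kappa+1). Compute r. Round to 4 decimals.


Step 1: Compute the condition number.
kappa = L/mu = 120/111 = 1.0811
Step 2: Compute the convergence rate.
r = 1 - 2/(kappa + 1) = 1 - 2*mu/(L + mu) = (L - mu)/(L + mu) = 9/231 = 0.039


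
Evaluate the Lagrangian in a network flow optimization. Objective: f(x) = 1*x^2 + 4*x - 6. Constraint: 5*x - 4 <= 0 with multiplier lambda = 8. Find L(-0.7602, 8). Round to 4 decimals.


Step 1: Evaluate f(x).
f(-0.7602) = 1*(-0.7602)^2 + 4*(-0.7602) - 6 = -8.4629
Step 2: Evaluate g(x).
g(-0.7602) = 5*-0.7602 - 4 = -7.801
Step 3: Compute Lagrangian.
L = -8.4629 + 8*-7.801 = -70.8709


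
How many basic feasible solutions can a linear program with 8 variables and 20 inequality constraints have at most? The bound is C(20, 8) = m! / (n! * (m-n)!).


Each vertex corresponds to some choice of n active constraints out of m, so the number of vertices is at most C(m, n) = m! / (n!(m-n)!).
m = 20, n = 8
Numerator: 20 * 19 * 18 * 17 * 16 * 15 * 14 * 13
Denominator: 8! = 40320
C(20, 8) = 125970


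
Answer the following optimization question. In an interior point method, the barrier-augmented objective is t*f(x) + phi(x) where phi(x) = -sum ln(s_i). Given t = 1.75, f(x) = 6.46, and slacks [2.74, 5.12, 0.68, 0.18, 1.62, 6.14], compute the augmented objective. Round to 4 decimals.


Step 1: Compute log-barrier.
ln values: [1.008, 1.6332, -0.3857, -1.7148, 0.4824, 1.8148]
phi = -(1.008 + 1.6332 - 0.3857 - 1.7148 + 0.4824 + 1.8148) = -2.8379
Step 2: Compute augmented objective.
t*f(x) = 1.75*6.46 = 11.305
Total = 11.305 - 2.8379 = 8.4671


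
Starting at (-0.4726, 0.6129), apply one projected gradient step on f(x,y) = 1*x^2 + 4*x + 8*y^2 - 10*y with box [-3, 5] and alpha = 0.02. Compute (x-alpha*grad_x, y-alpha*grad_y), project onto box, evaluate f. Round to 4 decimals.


Step 1: Compute gradient at (-0.4726, 0.6129).
grad_x = 2*1*-0.4726 + 4 = 3.0548
grad_y = 2*8*0.6129 - 10 = -0.1936
Step 2: Gradient step.
x_raw = -0.4726 - 0.02*3.0548 = -0.5337
y_raw = 0.6129 - 0.02*-0.1936 = 0.6168
Step 3: Project onto [-3, 5].
x_proj = clip(-0.5337) = -0.5337
y_proj = clip(0.6168) = 0.6168
Step 4: Evaluate f.
f(-0.5337, 0.6168) = -4.9744


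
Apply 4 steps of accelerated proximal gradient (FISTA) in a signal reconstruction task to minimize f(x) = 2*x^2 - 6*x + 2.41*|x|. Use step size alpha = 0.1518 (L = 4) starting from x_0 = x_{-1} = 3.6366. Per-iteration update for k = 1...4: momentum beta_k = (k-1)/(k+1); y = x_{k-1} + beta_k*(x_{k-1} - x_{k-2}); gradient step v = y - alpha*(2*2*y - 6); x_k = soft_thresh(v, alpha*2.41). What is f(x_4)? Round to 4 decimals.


FISTA on f(x) = 2*x^2 - 6*x + 2.41*|x|
L = 4, alpha = 0.1518
Iteration 1: beta = 0.0, y = 3.6366 + 0.0*(3.6366 - 3.6366) = 3.6366
  grad(y) = 8.5464, v = y - alpha*grad = 2.3393
  prox(v) = soft_thresh(2.3393, 0.3658) = 1.9734
Iteration 2: beta = 0.3333, y = 1.9734 + 0.3333*(1.9734 - 3.6366) = 1.419
  grad(y) = -0.3239, v = y - alpha*grad = 1.4682
  prox(v) = soft_thresh(1.4682, 0.3658) = 1.1024
Iteration 3: beta = 0.5, y = 1.1024 + 0.5*(1.1024 - 1.9734) = 0.6668
  grad(y) = -3.3327, v = y - alpha*grad = 1.1727
  prox(v) = soft_thresh(1.1727, 0.3658) = 0.8069
Iteration 4: beta = 0.6, y = 0.8069 + 0.6*(0.8069 - 1.1024) = 0.6296
  grad(y) = -3.4816, v = y - alpha*grad = 1.1581
  prox(v) = soft_thresh(1.1581, 0.3658) = 0.7923
f(x_4) = 2*0.7923^2 - 6*0.7923 + 2.41*|0.7923| = -1.5889


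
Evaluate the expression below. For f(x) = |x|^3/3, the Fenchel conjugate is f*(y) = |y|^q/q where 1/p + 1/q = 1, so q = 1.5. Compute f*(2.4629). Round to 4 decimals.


The conjugate exponent q satisfies 1/p + 1/q = 1.
p = 3, so q = 3/(3 - 1) = 1.5
|y|^q = 2.4629^1.5 = 3.8652
f*(2.4629) = 3.8652 / 1.5 = 2.5768


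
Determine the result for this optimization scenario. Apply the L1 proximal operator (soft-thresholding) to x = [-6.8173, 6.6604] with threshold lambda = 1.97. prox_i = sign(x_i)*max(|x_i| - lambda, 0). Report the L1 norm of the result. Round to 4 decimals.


Soft-thresholding with lambda = 1.97:
prox(-6.8173) = sign(-6.8173)*max(|-6.8173| - 1.97, 0) = -4.8473
prox(6.6604) = sign(6.6604)*max(|6.6604| - 1.97, 0) = 4.6904
prox(x) = [-4.8473, 4.6904]
||prox(x)||_1 = 4.8473 + 4.6904 = 9.5377


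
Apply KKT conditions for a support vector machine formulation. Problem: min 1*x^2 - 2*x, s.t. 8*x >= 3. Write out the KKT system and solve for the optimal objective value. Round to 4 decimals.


Step 1: Try lambda = 0 (constraint inactive).
Stationarity: 2*1*x - 2 = 0
x* = 2/(2*1) = 1.0
Check constraint: 8*1.0 = 8.0 >= 3 -- satisfied.
Step 2: Compute optimal value.
f(x*) = 1*1.0^2 - 2*1.0 = -1.0


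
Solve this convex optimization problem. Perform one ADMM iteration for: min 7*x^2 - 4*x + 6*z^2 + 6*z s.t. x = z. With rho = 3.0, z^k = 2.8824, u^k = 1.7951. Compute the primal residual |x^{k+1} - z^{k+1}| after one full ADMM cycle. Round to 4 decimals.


ADMM iteration with rho = 3.0, z^k = 2.8824, u^k = 1.7951
Step 1: x-update.
Minimize 7*x^2 - 4*x + (3.0/2)*(x - 2.8824 + 1.7951)^2
FOC: (2*7 + 3.0)*x = 4 + 3.0*(2.8824 - 1.7951)
x^{k+1} = 0.4272
Step 2: z-update.
Minimize 6*z^2 + 6*z + (3.0/2)*(0.4272 - z + 1.7951)^2
FOC: (2*6 + 3.0)*z = -6 + 3.0*(0.4272 + 1.7951)
z^{k+1} = 0.0445
Step 3: u-update.
u^{k+1} = 1.7951 + 0.4272 - 0.0445 = 2.1778
Step 4: Primal residual = |0.4272 - 0.0445| = 0.3827


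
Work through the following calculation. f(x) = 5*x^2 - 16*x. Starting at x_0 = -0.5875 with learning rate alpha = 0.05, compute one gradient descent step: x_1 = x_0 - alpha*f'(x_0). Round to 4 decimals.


We compute the gradient at x_0 and apply the update.
f'(x) = 10*x - 16
f'(-0.5875) = 10*-0.5875 - 16 = -21.875
x_1 = -0.5875 - 0.05*-21.875 = 0.5063


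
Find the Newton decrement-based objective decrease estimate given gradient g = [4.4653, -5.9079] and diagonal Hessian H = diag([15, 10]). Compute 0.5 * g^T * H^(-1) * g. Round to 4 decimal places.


Step 1: H is diagonal, so H^(-1) * g = [0.2977, -0.5908].
Step 2: g^T H^(-1) g = sum_i g_i^2 / H_ii
  = (4.4653)^2/15 + (-5.9079)^2/10
  = 1.3293 + 3.4903 = 4.8196
Step 3: Objective decrease = 0.5 * g^T H^(-1) g = 2.4098


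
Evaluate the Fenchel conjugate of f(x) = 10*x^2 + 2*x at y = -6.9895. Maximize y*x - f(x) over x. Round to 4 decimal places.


f*(y) = sup_x {y*x - a*x^2 - b*x} = sup_x {(y-b)*x - a*x^2}
FOC: (y - b) - 2a*x = 0 => x* = (y - b)/(2a)
x* = (-6.9895 - 2)/(2*10) = -0.4495
f*(-6.9895) = (y-b)^2/(4a) = (-6.9895 - 2)^2/(4*10)
= 80.8111/40 = 2.0203


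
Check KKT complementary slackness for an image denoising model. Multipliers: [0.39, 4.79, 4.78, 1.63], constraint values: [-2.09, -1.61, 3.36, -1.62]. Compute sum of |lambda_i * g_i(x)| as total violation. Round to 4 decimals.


KKT complementary slackness check:
lambda_1 * g_1 = 0.39 * -2.09 = -0.8151
lambda_2 * g_2 = 4.79 * -1.61 = -7.7119
lambda_3 * g_3 = 4.78 * 3.36 = 16.0608
lambda_4 * g_4 = 1.63 * -1.62 = -2.6406
Total violation = 0.8151 + 7.7119 + 16.0608 + 2.6406 = 27.2284


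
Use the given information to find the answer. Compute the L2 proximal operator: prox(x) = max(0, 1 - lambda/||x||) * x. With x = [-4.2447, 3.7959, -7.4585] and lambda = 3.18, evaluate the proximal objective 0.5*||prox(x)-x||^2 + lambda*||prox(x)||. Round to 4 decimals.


Step 1: Compute ||x||.
||x|| = 9.3838
Step 2: Compute scaling factor.
scale = max(0, 1 - 3.18/9.3838) = 0.6611
Step 3: prox(x) = [-2.8062, 2.5095, -4.9309]
||prox(x)|| = 6.2038
Step 4: Proximal objective.
0.5*||prox-x||^2 = 5.0562
lambda*||prox|| = 19.7281
Total = 24.7843


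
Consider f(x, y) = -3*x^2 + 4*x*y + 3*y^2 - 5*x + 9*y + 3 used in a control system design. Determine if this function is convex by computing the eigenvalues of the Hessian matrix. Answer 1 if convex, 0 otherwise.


The Hessian of f(x,y) = -3*x^2 + 4*x*y + 3*y^2 - 5*x + 9*y + 3 is:
H = [[-6, 4], [4, 6]]
Trace = -6 + 6 = 0
Determinant = -6*6 - (4)^2 = -52
Discriminant = (0)^2 - 4*-52 = 208.0
Eigenvalues: lambda_1 = -7.2111, lambda_2 = 7.2111
The function is not convex.

0


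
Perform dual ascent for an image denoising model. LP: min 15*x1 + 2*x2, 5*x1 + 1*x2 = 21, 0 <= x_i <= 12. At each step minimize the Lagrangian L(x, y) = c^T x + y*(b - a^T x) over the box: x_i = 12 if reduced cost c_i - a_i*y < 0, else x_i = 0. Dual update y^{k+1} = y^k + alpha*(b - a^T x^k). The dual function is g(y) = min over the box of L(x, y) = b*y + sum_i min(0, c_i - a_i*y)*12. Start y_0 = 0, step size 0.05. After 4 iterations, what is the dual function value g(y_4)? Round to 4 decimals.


Dual ascent for LP: min 15*x1 + 2*x2, 5*x1 + 1*x2 = 21, 0 <= x_i <= 12
Step 1: y^k = 0.0, reduced costs: (15.0, 2.0)
  x^k = (0.0, 0.0), subgradient = b - a^T x = 21.0
  y^{k+1} = 0.0 + 0.05*21.0 = 1.05
Step 2: y^k = 1.05, reduced costs: (9.75, 0.95)
  x^k = (0.0, 0.0), subgradient = b - a^T x = 21.0
  y^{k+1} = 1.05 + 0.05*21.0 = 2.1
Step 3: y^k = 2.1, reduced costs: (4.5, -0.1)
  x^k = (0.0, 12.0), subgradient = b - a^T x = 9.0
  y^{k+1} = 2.1 + 0.05*9.0 = 2.55
Step 4: y^k = 2.55, reduced costs: (2.25, -0.55)
  x^k = (0.0, 12.0), subgradient = b - a^T x = 9.0
  y^{k+1} = 2.55 + 0.05*9.0 = 3.0
Dual objective at y_4 = 3.0: reduced costs (0.0, -1.0), box minimizer x = (0.0, 12.0)
g(y_4) = b*y + (c1 - a1*y)*x1 + (c2 - a2*y)*x2 = 21*3.0 + 0.0*0.0 + (-1.0)*12.0 = 63.0 + 0.0 - 12.0 = 51.0


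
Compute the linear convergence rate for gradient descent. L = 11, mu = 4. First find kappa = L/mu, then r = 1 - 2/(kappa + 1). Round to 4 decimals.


Step 1: Compute the condition number.
kappa = L/mu = 11/4 = 2.75
Step 2: Compute the convergence rate.
r = 1 - 2/(kappa + 1) = 1 - 2*mu/(L + mu) = (L - mu)/(L + mu) = 7/15 = 0.4667


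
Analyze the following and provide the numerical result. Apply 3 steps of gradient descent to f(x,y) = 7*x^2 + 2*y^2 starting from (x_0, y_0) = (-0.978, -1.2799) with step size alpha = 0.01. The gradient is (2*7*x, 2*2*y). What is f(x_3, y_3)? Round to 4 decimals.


Gradient descent on f(x,y) = 7*x^2 + 2*y^2.
Starting point: (-0.978, -1.2799), alpha = 0.01
Step 1: grad_x = 2*7*-0.978 = -13.692, grad_y = 2*2*-1.2799 = -5.1196
  x_1 = -0.978 - 0.01*-13.692 = -0.8411
  y_1 = -1.2799 - 0.01*-5.1196 = -1.2287
Step 2: grad_x = 2*7*-0.8411 = -11.7751, grad_y = 2*2*-1.2287 = -4.9148
  x_2 = -0.8411 - 0.01*-11.7751 = -0.7233
  y_2 = -1.2287 - 0.01*-4.9148 = -1.1796
Step 3: grad_x = 2*7*-0.7233 = -10.1266, grad_y = 2*2*-1.1796 = -4.7182
  x_3 = -0.7233 - 0.01*-10.1266 = -0.6221
  y_3 = -1.1796 - 0.01*-4.7182 = -1.1324
f(-0.6221, -1.1324) = 7*(-0.6221)^2 + 2*(-1.1324)^2 = 5.2733


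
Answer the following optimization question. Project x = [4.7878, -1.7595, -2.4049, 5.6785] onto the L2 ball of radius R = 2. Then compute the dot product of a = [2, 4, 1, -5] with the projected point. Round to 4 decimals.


Step 1: Compute ||x|| (intermediates to 6 decimals).
||x|| = sqrt(4.7878^2 + (-1.7595)^2 + (-2.4049)^2 + 5.6785^2) = 8.002985
Step 2: Project.
Since ||x|| > R, scale = R/||x|| = 2/8.002985 = 0.249907, proj(x) = scale * x
proj(x) = [1.196505, -0.439711, -0.601001, 1.419097]
Step 3: Dot product.
a^T * proj(x) = 2*1.196505 + 4*(-0.439711) + 1*(-0.601001) - 5*1.419097 = -7.0623


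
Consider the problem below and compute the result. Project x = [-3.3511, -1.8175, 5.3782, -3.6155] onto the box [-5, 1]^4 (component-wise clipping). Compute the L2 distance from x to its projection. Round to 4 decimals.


Project each component onto [-5, 1].
clip(-3.3511) = -3.3511, clip(-1.8175) = -1.8175, clip(5.3782) = 1.0, clip(-3.6155) = -3.6155
Projection = [-3.3511, -1.8175, 1.0, -3.6155]
Squared diffs: [0.0, 0.0, 19.1686, 0.0]
Distance = sqrt(19.1686) = 4.3782


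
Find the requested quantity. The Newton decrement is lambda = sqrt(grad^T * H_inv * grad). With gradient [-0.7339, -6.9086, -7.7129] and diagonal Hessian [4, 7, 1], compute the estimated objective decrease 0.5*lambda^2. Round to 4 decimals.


Step 1: H is diagonal, so H^(-1) * g = [-0.1835, -0.9869, -7.7129].
Step 2: g^T H^(-1) g = sum_i g_i^2 / H_ii
  = (-0.7339)^2/4 + (-6.9086)^2/7 + (-7.7129)^2/1
  = 0.1347 + 6.8184 + 59.4888 = 66.4419
Step 3: Objective decrease = 0.5 * g^T H^(-1) g = 33.2209


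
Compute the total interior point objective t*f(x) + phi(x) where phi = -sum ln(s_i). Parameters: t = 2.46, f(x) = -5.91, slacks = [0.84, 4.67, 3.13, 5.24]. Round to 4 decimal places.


Step 1: Compute log-barrier.
ln values: [-0.1744, 1.5412, 1.141, 1.6563]
phi = -(-0.1744 + 1.5412 + 1.141 + 1.6563) = -4.1642
Step 2: Compute augmented objective.
t*f(x) = 2.46*-5.91 = -14.5386
Total = -14.5386 - 4.1642 = -18.7028


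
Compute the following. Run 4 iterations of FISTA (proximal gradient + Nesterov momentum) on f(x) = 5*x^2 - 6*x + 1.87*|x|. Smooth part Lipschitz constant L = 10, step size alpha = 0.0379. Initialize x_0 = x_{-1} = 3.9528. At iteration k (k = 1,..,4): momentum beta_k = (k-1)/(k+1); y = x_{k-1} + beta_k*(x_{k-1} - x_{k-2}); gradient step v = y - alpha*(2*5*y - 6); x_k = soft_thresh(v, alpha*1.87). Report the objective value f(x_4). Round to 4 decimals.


FISTA on f(x) = 5*x^2 - 6*x + 1.87*|x|
L = 10, alpha = 0.0379
Iteration 1: beta = 0.0, y = 3.9528 + 0.0*(3.9528 - 3.9528) = 3.9528
  grad(y) = 33.528, v = y - alpha*grad = 2.6821
  prox(v) = soft_thresh(2.6821, 0.0709) = 2.6112
Iteration 2: beta = 0.3333, y = 2.6112 + 0.3333*(2.6112 - 3.9528) = 2.164
  grad(y) = 15.6402, v = y - alpha*grad = 1.5713
  prox(v) = soft_thresh(1.5713, 0.0709) = 1.5004
Iteration 3: beta = 0.5, y = 1.5004 + 0.5*(1.5004 - 2.6112) = 0.945
  grad(y) = 3.4497, v = y - alpha*grad = 0.8142
  prox(v) = soft_thresh(0.8142, 0.0709) = 0.7434
Iteration 4: beta = 0.6, y = 0.7434 + 0.6*(0.7434 - 1.5004) = 0.2891
  grad(y) = -3.1087, v = y - alpha*grad = 0.407
  prox(v) = soft_thresh(0.407, 0.0709) = 0.3361
f(x_4) = 5*0.3361^2 - 6*0.3361 + 1.87*|0.3361| = -0.8233


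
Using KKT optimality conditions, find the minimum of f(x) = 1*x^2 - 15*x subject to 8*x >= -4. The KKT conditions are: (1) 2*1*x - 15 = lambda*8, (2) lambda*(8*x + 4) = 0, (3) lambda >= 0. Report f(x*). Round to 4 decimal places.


Step 1: Try lambda = 0 (constraint inactive).
Stationarity: 2*1*x - 15 = 0
x* = 15/(2*1) = 7.5
Check constraint: 8*7.5 = 60.0 >= -4 -- satisfied.
Step 2: Compute optimal value.
f(x*) = 1*7.5^2 - 15*7.5 = -56.25


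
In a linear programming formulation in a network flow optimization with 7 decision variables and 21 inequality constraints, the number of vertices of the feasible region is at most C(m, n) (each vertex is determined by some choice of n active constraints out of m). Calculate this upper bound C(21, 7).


Each vertex corresponds to some choice of n active constraints out of m, so the number of vertices is at most C(m, n) = m! / (n!(m-n)!).
m = 21, n = 7
Numerator: 21 * 20 * 19 * 18 * 17 * 16 * 15
Denominator: 7! = 5040
C(21, 7) = 116280


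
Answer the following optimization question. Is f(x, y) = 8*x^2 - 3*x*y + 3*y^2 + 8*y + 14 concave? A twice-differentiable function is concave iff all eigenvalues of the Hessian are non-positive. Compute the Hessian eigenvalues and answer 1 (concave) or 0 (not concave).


The Hessian of f(x,y) = 8*x^2 - 3*x*y + 3*y^2 + 8*y + 14 is:
H = [[16, -3], [-3, 6]]
Trace = 16 + 6 = 22
Determinant = 16*6 - (-3)^2 = 87
Discriminant = (22)^2 - 4*87 = 136.0
Eigenvalues: lambda_1 = 5.169, lambda_2 = 16.831
The function is not concave.

0


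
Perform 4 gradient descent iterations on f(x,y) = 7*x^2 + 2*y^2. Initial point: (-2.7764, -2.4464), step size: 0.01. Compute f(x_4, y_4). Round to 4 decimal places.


Gradient descent on f(x,y) = 7*x^2 + 2*y^2.
Starting point: (-2.7764, -2.4464), alpha = 0.01
Step 1: grad_x = 2*7*-2.7764 = -38.8696, grad_y = 2*2*-2.4464 = -9.7856
  x_1 = -2.7764 - 0.01*-38.8696 = -2.3877
  y_1 = -2.4464 - 0.01*-9.7856 = -2.3485
Step 2: grad_x = 2*7*-2.3877 = -33.4279, grad_y = 2*2*-2.3485 = -9.3942
  x_2 = -2.3877 - 0.01*-33.4279 = -2.0534
  y_2 = -2.3485 - 0.01*-9.3942 = -2.2546
Step 3: grad_x = 2*7*-2.0534 = -28.748, grad_y = 2*2*-2.2546 = -9.0184
  x_3 = -2.0534 - 0.01*-28.748 = -1.7659
  y_3 = -2.2546 - 0.01*-9.0184 = -2.1644
Step 4: grad_x = 2*7*-1.7659 = -24.7232, grad_y = 2*2*-2.1644 = -8.6577
  x_4 = -1.7659 - 0.01*-24.7232 = -1.5187
  y_4 = -2.1644 - 0.01*-8.6577 = -2.0778
f(-1.5187, -2.0778) = 7*(-1.5187)^2 + 2*(-2.0778)^2 = 24.7803


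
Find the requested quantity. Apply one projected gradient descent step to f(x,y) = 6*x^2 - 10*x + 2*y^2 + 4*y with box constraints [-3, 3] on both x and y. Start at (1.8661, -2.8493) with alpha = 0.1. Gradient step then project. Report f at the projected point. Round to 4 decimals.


Step 1: Compute gradient at (1.8661, -2.8493).
grad_x = 2*6*1.8661 - 10 = 12.3932
grad_y = 2*2*-2.8493 + 4 = -7.3972
Step 2: Gradient step.
x_raw = 1.8661 - 0.1*12.3932 = 0.6268
y_raw = -2.8493 - 0.1*-7.3972 = -2.1096
Step 3: Project onto [-3, 3].
x_proj = clip(0.6268) = 0.6268
y_proj = clip(-2.1096) = -2.1096
Step 4: Evaluate f.
f(0.6268, -2.1096) = -3.4483


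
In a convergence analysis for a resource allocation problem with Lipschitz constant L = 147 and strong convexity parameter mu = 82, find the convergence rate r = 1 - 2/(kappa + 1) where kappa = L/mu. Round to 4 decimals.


Step 1: Compute the condition number.
kappa = L/mu = 147/82 = 1.7927
Step 2: Compute the convergence rate.
r = 1 - 2/(kappa + 1) = 1 - 2*mu/(L + mu) = (L - mu)/(L + mu) = 65/229 = 0.2838


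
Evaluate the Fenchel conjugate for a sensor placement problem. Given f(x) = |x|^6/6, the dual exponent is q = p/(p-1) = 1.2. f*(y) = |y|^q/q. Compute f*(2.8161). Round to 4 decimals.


The conjugate exponent q satisfies 1/p + 1/q = 1.
p = 6, so q = 6/(6 - 1) = 1.2
|y|^q = 2.8161^1.2 = 3.464
f*(2.8161) = 3.464 / 1.2 = 2.8867


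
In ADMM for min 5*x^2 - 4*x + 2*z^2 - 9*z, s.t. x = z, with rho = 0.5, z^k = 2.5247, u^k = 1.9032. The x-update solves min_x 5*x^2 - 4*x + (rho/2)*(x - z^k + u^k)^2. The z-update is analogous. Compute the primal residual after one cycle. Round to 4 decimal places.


ADMM iteration with rho = 0.5, z^k = 2.5247, u^k = 1.9032
Step 1: x-update.
Minimize 5*x^2 - 4*x + (0.5/2)*(x - 2.5247 + 1.9032)^2
FOC: (2*5 + 0.5)*x = 4 + 0.5*(2.5247 - 1.9032)
x^{k+1} = 0.4105
Step 2: z-update.
Minimize 2*z^2 - 9*z + (0.5/2)*(0.4105 - z + 1.9032)^2
FOC: (2*2 + 0.5)*z = 9 + 0.5*(0.4105 + 1.9032)
z^{k+1} = 2.2571
Step 3: u-update.
u^{k+1} = 1.9032 + 0.4105 - 2.2571 = 0.0567
Step 4: Primal residual = |0.4105 - 2.2571| = 1.8465


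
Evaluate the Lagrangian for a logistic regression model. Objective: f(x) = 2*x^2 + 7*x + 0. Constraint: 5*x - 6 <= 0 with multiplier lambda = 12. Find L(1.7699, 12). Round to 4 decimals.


Step 1: Evaluate f(x).
f(1.7699) = 2*1.7699^2 + 7*1.7699 + 0 = 18.6544
Step 2: Evaluate g(x).
g(1.7699) = 5*1.7699 - 6 = 2.8495
Step 3: Compute Lagrangian.
L = 18.6544 + 12*2.8495 = 52.8484


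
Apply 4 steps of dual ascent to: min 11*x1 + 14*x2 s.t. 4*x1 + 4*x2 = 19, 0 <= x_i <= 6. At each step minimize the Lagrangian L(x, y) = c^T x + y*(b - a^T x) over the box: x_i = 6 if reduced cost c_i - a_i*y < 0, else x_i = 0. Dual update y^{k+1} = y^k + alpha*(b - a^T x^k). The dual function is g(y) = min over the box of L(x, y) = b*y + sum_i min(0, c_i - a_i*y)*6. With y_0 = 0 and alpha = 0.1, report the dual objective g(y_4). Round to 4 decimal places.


Dual ascent for LP: min 11*x1 + 14*x2, 4*x1 + 4*x2 = 19, 0 <= x_i <= 6
Step 1: y^k = 0.0, reduced costs: (11.0, 14.0)
  x^k = (0.0, 0.0), subgradient = b - a^T x = 19.0
  y^{k+1} = 0.0 + 0.1*19.0 = 1.9
Step 2: y^k = 1.9, reduced costs: (3.4, 6.4)
  x^k = (0.0, 0.0), subgradient = b - a^T x = 19.0
  y^{k+1} = 1.9 + 0.1*19.0 = 3.8
Step 3: y^k = 3.8, reduced costs: (-4.2, -1.2)
  x^k = (6.0, 6.0), subgradient = b - a^T x = -29.0
  y^{k+1} = 3.8 + 0.1*-29.0 = 0.9
Step 4: y^k = 0.9, reduced costs: (7.4, 10.4)
  x^k = (0.0, 0.0), subgradient = b - a^T x = 19.0
  y^{k+1} = 0.9 + 0.1*19.0 = 2.8
Dual objective at y_4 = 2.8: reduced costs (-0.2, 2.8), box minimizer x = (6.0, 0.0)
g(y_4) = b*y + (c1 - a1*y)*x1 + (c2 - a2*y)*x2 = 19*2.8 + (-0.2)*6.0 + 2.8*0.0 = 53.2 - 1.2 + 0.0 = 52.0


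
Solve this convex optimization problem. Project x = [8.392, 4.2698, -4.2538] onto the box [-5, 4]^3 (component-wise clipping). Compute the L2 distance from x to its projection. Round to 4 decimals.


Project each component onto [-5, 4].
clip(8.392) = 4.0, clip(4.2698) = 4.0, clip(-4.2538) = -4.2538
Projection = [4.0, 4.0, -4.2538]
Squared diffs: [19.2897, 0.0728, 0.0]
Distance = sqrt(19.3625) = 4.4003


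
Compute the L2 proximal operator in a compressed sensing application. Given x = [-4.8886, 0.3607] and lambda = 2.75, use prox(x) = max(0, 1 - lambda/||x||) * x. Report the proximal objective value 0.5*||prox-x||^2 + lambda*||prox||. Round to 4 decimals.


Step 1: Compute ||x||.
||x|| = 4.9019
Step 2: Compute scaling factor.
scale = max(0, 1 - 2.75/4.9019) = 0.439
Step 3: prox(x) = [-2.1461, 0.1583]
||prox(x)|| = 2.1519
Step 4: Proximal objective.
0.5*||prox-x||^2 = 3.7813
lambda*||prox|| = 5.9177
Total = 9.6989


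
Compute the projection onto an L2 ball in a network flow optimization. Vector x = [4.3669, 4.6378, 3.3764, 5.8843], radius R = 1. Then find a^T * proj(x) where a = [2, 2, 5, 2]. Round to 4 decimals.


Step 1: Compute ||x|| (intermediates to 6 decimals).
||x|| = sqrt(4.3669^2 + 4.6378^2 + 3.3764^2 + 5.8843^2) = 9.306131
Step 2: Project.
Since ||x|| > R, scale = R/||x|| = 1/9.306131 = 0.107456, proj(x) = scale * x
proj(x) = [0.46925, 0.498359, 0.362814, 0.632303]
Step 3: Dot product.
a^T * proj(x) = 2*0.46925 + 2*0.498359 + 5*0.362814 + 2*0.632303 = 5.0139


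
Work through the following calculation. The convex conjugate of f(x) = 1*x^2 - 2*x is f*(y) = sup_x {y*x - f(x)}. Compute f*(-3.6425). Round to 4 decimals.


f*(y) = sup_x {y*x - a*x^2 - b*x} = sup_x {(y-b)*x - a*x^2}
FOC: (y - b) - 2a*x = 0 => x* = (y - b)/(2a)
x* = (-3.6425 + 2)/(2*1) = -0.8213
f*(-3.6425) = (y-b)^2/(4a) = (-3.6425 + 2)^2/(4*1)
= 2.6978/4 = 0.6745


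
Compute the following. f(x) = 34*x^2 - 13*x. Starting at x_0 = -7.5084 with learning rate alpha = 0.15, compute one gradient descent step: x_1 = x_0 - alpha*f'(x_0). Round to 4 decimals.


We compute the gradient at x_0 and apply the update.
f'(x) = 68*x - 13
f'(-7.5084) = 68*-7.5084 - 13 = -523.5712
x_1 = -7.5084 - 0.15*-523.5712 = 71.0273


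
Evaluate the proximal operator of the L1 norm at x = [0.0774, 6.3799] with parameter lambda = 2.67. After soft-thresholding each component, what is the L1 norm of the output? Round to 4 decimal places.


Soft-thresholding with lambda = 2.67:
prox(0.0774) = sign(0.0774)*max(|0.0774| - 2.67, 0) = 0.0
prox(6.3799) = sign(6.3799)*max(|6.3799| - 2.67, 0) = 3.7099
prox(x) = [0.0, 3.7099]
||prox(x)||_1 = 0.0 + 3.7099 = 3.7099


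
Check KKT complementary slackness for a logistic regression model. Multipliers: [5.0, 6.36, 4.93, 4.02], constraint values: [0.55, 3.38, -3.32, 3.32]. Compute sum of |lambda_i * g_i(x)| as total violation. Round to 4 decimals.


KKT complementary slackness check:
lambda_1 * g_1 = 5.0 * 0.55 = 2.75
lambda_2 * g_2 = 6.36 * 3.38 = 21.4968
lambda_3 * g_3 = 4.93 * -3.32 = -16.3676
lambda_4 * g_4 = 4.02 * 3.32 = 13.3464
Total violation = 2.75 + 21.4968 + 16.3676 + 13.3464 = 53.9608


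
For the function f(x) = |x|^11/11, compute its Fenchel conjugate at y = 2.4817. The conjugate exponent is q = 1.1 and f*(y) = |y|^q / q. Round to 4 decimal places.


The conjugate exponent q satisfies 1/p + 1/q = 1.
p = 11, so q = 11/(11 - 1) = 1.1
|y|^q = 2.4817^1.1 = 2.7178
f*(2.4817) = 2.7178 / 1.1 = 2.4708


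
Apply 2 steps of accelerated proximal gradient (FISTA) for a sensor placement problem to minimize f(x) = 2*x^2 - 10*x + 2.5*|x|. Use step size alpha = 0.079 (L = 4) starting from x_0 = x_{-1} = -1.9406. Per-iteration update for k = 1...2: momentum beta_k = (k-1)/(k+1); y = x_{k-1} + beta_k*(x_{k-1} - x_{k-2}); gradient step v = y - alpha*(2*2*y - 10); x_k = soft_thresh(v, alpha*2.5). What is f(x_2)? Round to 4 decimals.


FISTA on f(x) = 2*x^2 - 10*x + 2.5*|x|
L = 4, alpha = 0.079
Iteration 1: beta = 0.0, y = -1.9406 + 0.0*(-1.9406 + 1.9406) = -1.9406
  grad(y) = -17.7624, v = y - alpha*grad = -0.5374
  prox(v) = soft_thresh(-0.5374, 0.1975) = -0.3399
Iteration 2: beta = 0.3333, y = -0.3399 + 0.3333*(-0.3399 + 1.9406) = 0.1937
  grad(y) = -9.2252, v = y - alpha*grad = 0.9225
  prox(v) = soft_thresh(0.9225, 0.1975) = 0.725
f(x_2) = 2*0.725^2 - 10*0.725 + 2.5*|0.725| = -4.3862


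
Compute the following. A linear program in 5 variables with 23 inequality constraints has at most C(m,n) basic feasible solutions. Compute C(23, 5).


Each vertex corresponds to some choice of n active constraints out of m, so the number of vertices is at most C(m, n) = m! / (n!(m-n)!).
m = 23, n = 5
Numerator: 23 * 22 * 21 * 20 * 19
Denominator: 5! = 120
C(23, 5) = 33649


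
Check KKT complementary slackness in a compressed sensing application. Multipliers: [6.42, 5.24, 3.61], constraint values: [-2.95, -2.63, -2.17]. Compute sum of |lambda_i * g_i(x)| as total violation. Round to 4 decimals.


KKT complementary slackness check:
lambda_1 * g_1 = 6.42 * -2.95 = -18.939
lambda_2 * g_2 = 5.24 * -2.63 = -13.7812
lambda_3 * g_3 = 3.61 * -2.17 = -7.8337
Total violation = 18.939 + 13.7812 + 7.8337 = 40.5539


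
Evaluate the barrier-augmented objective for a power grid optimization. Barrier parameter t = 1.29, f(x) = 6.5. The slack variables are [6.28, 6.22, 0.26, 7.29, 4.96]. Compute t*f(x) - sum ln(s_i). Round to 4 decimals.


Step 1: Compute log-barrier.
ln values: [1.8374, 1.8278, -1.3471, 1.9865, 1.6014]
phi = -(1.8374 + 1.8278 - 1.3471 + 1.9865 + 1.6014) = -5.906
Step 2: Compute augmented objective.
t*f(x) = 1.29*6.5 = 8.385
Total = 8.385 - 5.906 = 2.479


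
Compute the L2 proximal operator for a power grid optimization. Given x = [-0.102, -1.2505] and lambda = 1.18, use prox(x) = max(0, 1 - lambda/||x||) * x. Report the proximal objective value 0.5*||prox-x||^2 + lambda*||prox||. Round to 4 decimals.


Step 1: Compute ||x||.
||x|| = 1.2547
Step 2: Compute scaling factor.
scale = max(0, 1 - 1.18/1.2547) = 0.0595
Step 3: prox(x) = [-0.0061, -0.0744]
||prox(x)|| = 0.0747
Step 4: Proximal objective.
0.5*||prox-x||^2 = 0.6962
lambda*||prox|| = 0.0881
Total = 0.7843


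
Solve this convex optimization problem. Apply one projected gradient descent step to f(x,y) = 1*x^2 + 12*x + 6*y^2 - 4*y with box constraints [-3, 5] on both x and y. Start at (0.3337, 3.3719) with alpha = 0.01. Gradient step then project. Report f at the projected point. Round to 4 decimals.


Step 1: Compute gradient at (0.3337, 3.3719).
grad_x = 2*1*0.3337 + 12 = 12.6674
grad_y = 2*6*3.3719 - 4 = 36.4628
Step 2: Gradient step.
x_raw = 0.3337 - 0.01*12.6674 = 0.207
y_raw = 3.3719 - 0.01*36.4628 = 3.0073
Step 3: Project onto [-3, 5].
x_proj = clip(0.207) = 0.207
y_proj = clip(3.0073) = 3.0073
Step 4: Evaluate f.
f(0.207, 3.0073) = 44.7602


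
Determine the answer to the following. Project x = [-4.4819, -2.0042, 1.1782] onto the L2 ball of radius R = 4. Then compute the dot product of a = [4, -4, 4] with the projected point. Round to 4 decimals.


Step 1: Compute ||x|| (intermediates to 6 decimals).
||x|| = sqrt((-4.4819)^2 + (-2.0042)^2 + 1.1782^2) = 5.049
Step 2: Project.
Since ||x|| > R, scale = R/||x|| = 4/5.049 = 0.792236, proj(x) = scale * x
proj(x) = [-3.550723, -1.587799, 0.933412]
Step 3: Dot product.
a^T * proj(x) = 4*(-3.550723) - 4*(-1.587799) + 4*0.933412 = -4.118


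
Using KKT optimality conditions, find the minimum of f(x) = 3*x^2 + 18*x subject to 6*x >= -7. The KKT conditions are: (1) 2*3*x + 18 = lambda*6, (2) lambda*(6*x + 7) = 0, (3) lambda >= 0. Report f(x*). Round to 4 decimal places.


Step 1: Try lambda = 0 (constraint inactive).
x_unc = -18/(2*3) = -3.0
Check: 6*-3.0 = -18.0 < -7 -- violated!
Step 2: Constraint must be active: 6*x = -7
x* = -7/6 = -1.1667 (rounded; the exact value -7/6 is used below)
lambda = (2*3*(-7/6) + 18)/6 = 1.8333
Step 3: Compute optimal value.
f(x*) = 3*(-7/6)^2 + 18*(-7/6) = -16.9167


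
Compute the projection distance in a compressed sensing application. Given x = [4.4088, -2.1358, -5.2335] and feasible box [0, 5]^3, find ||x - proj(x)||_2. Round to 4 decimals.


Project each component onto [0, 5].
clip(4.4088) = 4.4088, clip(-2.1358) = 0.0, clip(-5.2335) = 0.0
Projection = [4.4088, 0.0, 0.0]
Squared diffs: [0.0, 4.5616, 27.3895]
Distance = sqrt(31.9511) = 5.6525


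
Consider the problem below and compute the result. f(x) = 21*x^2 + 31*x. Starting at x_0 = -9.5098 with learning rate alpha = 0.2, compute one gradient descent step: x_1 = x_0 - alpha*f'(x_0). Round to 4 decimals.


We compute the gradient at x_0 and apply the update.
f'(x) = 42*x + 31
f'(-9.5098) = 42*-9.5098 + 31 = -368.4116
x_1 = -9.5098 - 0.2*-368.4116 = 64.1725


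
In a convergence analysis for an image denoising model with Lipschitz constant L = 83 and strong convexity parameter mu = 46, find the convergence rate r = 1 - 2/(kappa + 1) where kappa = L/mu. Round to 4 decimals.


Step 1: Compute the condition number.
kappa = L/mu = 83/46 = 1.8043
Step 2: Compute the convergence rate.
r = 1 - 2/(kappa + 1) = 1 - 2*mu/(L + mu) = (L - mu)/(L + mu) = 37/129 = 0.2868


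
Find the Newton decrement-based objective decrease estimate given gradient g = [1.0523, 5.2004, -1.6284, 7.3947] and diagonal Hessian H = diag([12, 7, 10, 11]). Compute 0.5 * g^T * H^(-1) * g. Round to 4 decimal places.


Step 1: H is diagonal, so H^(-1) * g = [0.0877, 0.7429, -0.1628, 0.6722].
Step 2: g^T H^(-1) g = sum_i g_i^2 / H_ii
  = (1.0523)^2/12 + (5.2004)^2/7 + (-1.6284)^2/10 + (7.3947)^2/11
  = 0.0923 + 3.8635 + 0.2652 + 4.9711 = 9.192
Step 3: Objective decrease = 0.5 * g^T H^(-1) g = 4.596


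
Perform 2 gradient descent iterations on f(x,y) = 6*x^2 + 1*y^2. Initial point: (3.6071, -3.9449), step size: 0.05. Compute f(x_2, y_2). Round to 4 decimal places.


Gradient descent on f(x,y) = 6*x^2 + 1*y^2.
Starting point: (3.6071, -3.9449), alpha = 0.05
Step 1: grad_x = 2*6*3.6071 = 43.2852, grad_y = 2*1*-3.9449 = -7.8898
  x_1 = 3.6071 - 0.05*43.2852 = 1.4428
  y_1 = -3.9449 - 0.05*-7.8898 = -3.5504
Step 2: grad_x = 2*6*1.4428 = 17.3141, grad_y = 2*1*-3.5504 = -7.1008
  x_2 = 1.4428 - 0.05*17.3141 = 0.5771
  y_2 = -3.5504 - 0.05*-7.1008 = -3.1954
f(0.5771, -3.1954) = 6*0.5771^2 + 1*(-3.1954)^2 = 12.2089


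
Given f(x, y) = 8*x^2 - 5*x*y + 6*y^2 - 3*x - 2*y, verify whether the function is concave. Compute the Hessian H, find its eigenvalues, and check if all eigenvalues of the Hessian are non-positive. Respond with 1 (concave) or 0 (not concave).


The Hessian of f(x,y) = 8*x^2 - 5*x*y + 6*y^2 - 3*x - 2*y is:
H = [[16, -5], [-5, 12]]
Trace = 16 + 12 = 28
Determinant = 16*12 - (-5)^2 = 167
Discriminant = (28)^2 - 4*167 = 116.0
Eigenvalues: lambda_1 = 8.6148, lambda_2 = 19.3852
The function is not concave.

0


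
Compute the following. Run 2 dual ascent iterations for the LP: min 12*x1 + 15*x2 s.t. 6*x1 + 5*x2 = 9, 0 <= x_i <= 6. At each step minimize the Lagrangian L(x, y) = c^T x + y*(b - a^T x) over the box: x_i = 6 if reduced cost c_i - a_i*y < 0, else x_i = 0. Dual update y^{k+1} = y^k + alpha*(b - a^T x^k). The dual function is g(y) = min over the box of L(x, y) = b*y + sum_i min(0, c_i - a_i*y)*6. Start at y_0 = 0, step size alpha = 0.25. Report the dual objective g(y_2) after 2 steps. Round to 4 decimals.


Dual ascent for LP: min 12*x1 + 15*x2, 6*x1 + 5*x2 = 9, 0 <= x_i <= 6
Step 1: y^k = 0.0, reduced costs: (12.0, 15.0)
  x^k = (0.0, 0.0), subgradient = b - a^T x = 9.0
  y^{k+1} = 0.0 + 0.25*9.0 = 2.25
Step 2: y^k = 2.25, reduced costs: (-1.5, 3.75)
  x^k = (6.0, 0.0), subgradient = b - a^T x = -27.0
  y^{k+1} = 2.25 + 0.25*-27.0 = -4.5
Dual objective at y_2 = -4.5: reduced costs (39.0, 37.5), box minimizer x = (0.0, 0.0)
g(y_2) = b*y + (c1 - a1*y)*x1 + (c2 - a2*y)*x2 = 9*(-4.5) + 39.0*0.0 + 37.5*0.0 = -40.5 + 0.0 + 0.0 = -40.5


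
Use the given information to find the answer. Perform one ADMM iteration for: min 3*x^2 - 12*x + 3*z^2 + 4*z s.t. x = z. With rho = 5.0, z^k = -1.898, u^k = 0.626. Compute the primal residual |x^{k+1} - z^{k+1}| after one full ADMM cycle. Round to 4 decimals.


ADMM iteration with rho = 5.0, z^k = -1.898, u^k = 0.626
Step 1: x-update.
Minimize 3*x^2 - 12*x + (5.0/2)*(x + 1.898 + 0.626)^2
FOC: (2*3 + 5.0)*x = 12 + 5.0*(-1.898 - 0.626)
x^{k+1} = -0.0564
Step 2: z-update.
Minimize 3*z^2 + 4*z + (5.0/2)*(-0.0564 - z + 0.626)^2
FOC: (2*3 + 5.0)*z = -4 + 5.0*(-0.0564 + 0.626)
z^{k+1} = -0.1047
Step 3: u-update.
u^{k+1} = 0.626 - 0.0564 + 0.1047 = 0.6743
Step 4: Primal residual = |-0.0564 + 0.1047| = 0.0483


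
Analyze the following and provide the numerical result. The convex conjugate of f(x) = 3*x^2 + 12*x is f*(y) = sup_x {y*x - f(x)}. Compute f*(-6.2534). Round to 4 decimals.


f*(y) = sup_x {y*x - a*x^2 - b*x} = sup_x {(y-b)*x - a*x^2}
FOC: (y - b) - 2a*x = 0 => x* = (y - b)/(2a)
x* = (-6.2534 - 12)/(2*3) = -3.0422
f*(-6.2534) = (y-b)^2/(4a) = (-6.2534 - 12)^2/(4*3)
= 333.1866/12 = 27.7656


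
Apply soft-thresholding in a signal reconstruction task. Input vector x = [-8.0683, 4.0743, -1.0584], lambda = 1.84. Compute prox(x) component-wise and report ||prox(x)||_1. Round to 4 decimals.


Soft-thresholding with lambda = 1.84:
prox(-8.0683) = sign(-8.0683)*max(|-8.0683| - 1.84, 0) = -6.2283
prox(4.0743) = sign(4.0743)*max(|4.0743| - 1.84, 0) = 2.2343
prox(-1.0584) = sign(-1.0584)*max(|-1.0584| - 1.84, 0) = 0.0
prox(x) = [-6.2283, 2.2343, 0.0]
||prox(x)||_1 = 6.2283 + 2.2343 + 0.0 = 8.4626


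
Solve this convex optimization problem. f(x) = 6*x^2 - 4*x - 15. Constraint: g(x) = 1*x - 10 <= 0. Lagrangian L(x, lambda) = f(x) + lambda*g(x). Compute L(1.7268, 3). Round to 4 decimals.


Step 1: Evaluate f(x).
f(1.7268) = 6*1.7268^2 - 4*1.7268 - 15 = -4.0162
Step 2: Evaluate g(x).
g(1.7268) = 1*1.7268 - 10 = -8.2732
Step 3: Compute Lagrangian.
L = -4.0162 + 3*-8.2732 = -28.8358


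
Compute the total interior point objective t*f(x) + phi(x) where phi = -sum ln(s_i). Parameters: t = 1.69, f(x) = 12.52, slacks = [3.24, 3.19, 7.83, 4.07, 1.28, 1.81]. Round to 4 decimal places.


Step 1: Compute log-barrier.
ln values: [1.1756, 1.16, 2.058, 1.4036, 0.2469, 0.5933]
phi = -(1.1756 + 1.16 + 2.058 + 1.4036 + 0.2469 + 0.5933) = -6.6374
Step 2: Compute augmented objective.
t*f(x) = 1.69*12.52 = 21.1588
Total = 21.1588 - 6.6374 = 14.5214


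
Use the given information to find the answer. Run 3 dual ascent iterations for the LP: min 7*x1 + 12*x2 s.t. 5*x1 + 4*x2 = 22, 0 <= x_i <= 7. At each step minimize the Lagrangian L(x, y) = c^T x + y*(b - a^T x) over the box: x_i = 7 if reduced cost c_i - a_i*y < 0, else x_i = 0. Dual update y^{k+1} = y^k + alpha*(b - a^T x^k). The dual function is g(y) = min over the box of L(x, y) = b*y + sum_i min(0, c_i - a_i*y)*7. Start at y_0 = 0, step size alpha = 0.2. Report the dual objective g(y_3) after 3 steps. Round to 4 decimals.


Dual ascent for LP: min 7*x1 + 12*x2, 5*x1 + 4*x2 = 22, 0 <= x_i <= 7
Step 1: y^k = 0.0, reduced costs: (7.0, 12.0)
  x^k = (0.0, 0.0), subgradient = b - a^T x = 22.0
  y^{k+1} = 0.0 + 0.2*22.0 = 4.4
Step 2: y^k = 4.4, reduced costs: (-15.0, -5.6)
  x^k = (7.0, 7.0), subgradient = b - a^T x = -41.0
  y^{k+1} = 4.4 + 0.2*-41.0 = -3.8
Step 3: y^k = -3.8, reduced costs: (26.0, 27.2)
  x^k = (0.0, 0.0), subgradient = b - a^T x = 22.0
  y^{k+1} = -3.8 + 0.2*22.0 = 0.6
Dual objective at y_3 = 0.6: reduced costs (4.0, 9.6), box minimizer x = (0.0, 0.0)
g(y_3) = b*y + (c1 - a1*y)*x1 + (c2 - a2*y)*x2 = 22*0.6 + 4.0*0.0 + 9.6*0.0 = 13.2 + 0.0 + 0.0 = 13.2


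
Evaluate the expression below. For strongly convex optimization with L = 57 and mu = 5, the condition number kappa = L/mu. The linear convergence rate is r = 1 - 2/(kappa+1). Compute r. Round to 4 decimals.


Step 1: Compute the condition number.
kappa = L/mu = 57/5 = 11.4
Step 2: Compute the convergence rate.
r = 1 - 2/(kappa + 1) = 1 - 2*mu/(L + mu) = (L - mu)/(L + mu) = 52/62 = 0.8387


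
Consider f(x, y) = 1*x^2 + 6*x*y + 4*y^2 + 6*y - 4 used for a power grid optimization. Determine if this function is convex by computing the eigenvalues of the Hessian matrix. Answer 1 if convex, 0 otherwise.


The Hessian of f(x,y) = 1*x^2 + 6*x*y + 4*y^2 + 6*y - 4 is:
H = [[2, 6], [6, 8]]
Trace = 2 + 8 = 10
Determinant = 2*8 - (6)^2 = -20
Discriminant = (10)^2 - 4*-20 = 180.0
Eigenvalues: lambda_1 = -1.7082, lambda_2 = 11.7082
The function is not convex.

0


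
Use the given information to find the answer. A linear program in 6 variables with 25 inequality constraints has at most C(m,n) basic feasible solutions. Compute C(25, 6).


Each vertex corresponds to some choice of n active constraints out of m, so the number of vertices is at most C(m, n) = m! / (n!(m-n)!).
m = 25, n = 6
Numerator: 25 * 24 * 23 * 22 * 21 * 20
Denominator: 6! = 720
C(25, 6) = 177100
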